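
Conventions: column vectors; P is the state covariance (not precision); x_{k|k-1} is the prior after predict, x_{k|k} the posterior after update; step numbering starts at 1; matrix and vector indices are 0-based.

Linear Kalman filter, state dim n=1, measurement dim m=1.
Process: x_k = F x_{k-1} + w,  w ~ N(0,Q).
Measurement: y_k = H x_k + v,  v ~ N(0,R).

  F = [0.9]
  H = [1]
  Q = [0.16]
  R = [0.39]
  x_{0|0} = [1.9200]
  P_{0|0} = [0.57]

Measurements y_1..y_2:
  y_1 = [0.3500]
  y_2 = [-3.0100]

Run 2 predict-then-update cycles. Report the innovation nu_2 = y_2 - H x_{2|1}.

innov = [-3.8031]

step 1: x^-=[1.7280]  P^-=[0.6217]  S=[1.0117]  K=[0.6145]  nu=[-1.3780]  x^+=[0.8812]  P^+=[0.2397]
step 2: x^-=[0.7931]  P^-=[0.3541]  S=[0.7441]  K=[0.4759]  nu=[-3.8031]  x^+=[-1.0168]  P^+=[0.1856]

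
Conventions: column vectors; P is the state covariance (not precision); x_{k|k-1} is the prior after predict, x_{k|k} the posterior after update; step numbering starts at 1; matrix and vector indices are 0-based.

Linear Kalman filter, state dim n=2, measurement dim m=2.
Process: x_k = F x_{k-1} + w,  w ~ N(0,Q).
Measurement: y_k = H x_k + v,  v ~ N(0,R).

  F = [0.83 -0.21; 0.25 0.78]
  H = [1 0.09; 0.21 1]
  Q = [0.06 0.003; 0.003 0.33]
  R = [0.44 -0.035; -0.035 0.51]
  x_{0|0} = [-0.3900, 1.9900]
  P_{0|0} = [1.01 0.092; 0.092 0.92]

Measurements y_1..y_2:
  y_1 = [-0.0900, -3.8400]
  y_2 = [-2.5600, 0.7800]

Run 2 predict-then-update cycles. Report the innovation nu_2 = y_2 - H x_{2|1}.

innov = [-2.2607, 2.4182]

step 1: x^-=[-0.7416, 1.4547]  P^-=[0.7643 0.1166; 0.1166 0.9887]  S=[1.2333 0.3333; 0.3333 1.5814]  K=[0.6160 0.0454; -0.0068 0.6421]  nu=[0.5207, -5.1390]  x^+=[-0.6542, -1.8488]  P^+=[0.2745 -0.0560; -0.0560 0.3395]
step 2: x^-=[-0.1548, -1.6056]  P^-=[0.2836 -0.0290; -0.0290 0.5319]  S=[0.7227 0.0429; 0.0429 1.0422]  K=[0.3880 0.0134; -0.0038 0.5046]  nu=[-2.2607, 2.4182]  x^+=[-0.9997, -0.3767]  P^+=[0.1742 -0.0433; -0.0433 0.2666]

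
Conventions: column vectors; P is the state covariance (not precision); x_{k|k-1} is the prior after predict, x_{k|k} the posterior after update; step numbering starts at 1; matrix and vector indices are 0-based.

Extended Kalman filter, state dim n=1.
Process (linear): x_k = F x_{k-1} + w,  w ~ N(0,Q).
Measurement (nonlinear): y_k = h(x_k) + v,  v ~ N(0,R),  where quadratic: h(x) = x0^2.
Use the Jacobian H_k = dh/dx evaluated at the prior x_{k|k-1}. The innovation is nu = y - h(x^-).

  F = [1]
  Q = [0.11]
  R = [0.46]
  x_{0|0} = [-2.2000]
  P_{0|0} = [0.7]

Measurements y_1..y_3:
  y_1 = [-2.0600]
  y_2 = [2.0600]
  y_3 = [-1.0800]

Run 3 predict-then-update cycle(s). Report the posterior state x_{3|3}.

step 1: x^-=[-2.2000]  P^-=[0.8100]  H_jac=[-4.4000]  S=[16.1416]  K=[-0.2208]  nu=[-6.9000]  x^+=[-0.6765]  P^+=[0.0231]
step 2: x^-=[-0.6765]  P^-=[0.1331]  H_jac=[-1.3530]  S=[0.7036]  K=[-0.2559]  nu=[1.6023]  x^+=[-1.0866]  P^+=[0.0870]
step 3: x^-=[-1.0866]  P^-=[0.1970]  H_jac=[-2.1731]  S=[1.3903]  K=[-0.3079]  nu=[-2.2606]  x^+=[-0.3905]  P^+=[0.0652]

x_post = [-0.3905]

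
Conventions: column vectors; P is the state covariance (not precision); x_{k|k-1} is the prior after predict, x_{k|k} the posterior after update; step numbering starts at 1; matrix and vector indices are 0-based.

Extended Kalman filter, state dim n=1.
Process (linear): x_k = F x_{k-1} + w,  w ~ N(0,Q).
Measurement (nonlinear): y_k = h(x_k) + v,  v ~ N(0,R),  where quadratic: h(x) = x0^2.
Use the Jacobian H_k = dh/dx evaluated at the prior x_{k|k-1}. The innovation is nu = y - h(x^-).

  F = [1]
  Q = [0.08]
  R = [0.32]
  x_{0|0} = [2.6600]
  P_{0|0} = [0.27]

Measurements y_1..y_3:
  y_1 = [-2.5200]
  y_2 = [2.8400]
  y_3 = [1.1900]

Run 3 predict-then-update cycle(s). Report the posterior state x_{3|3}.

step 1: x^-=[2.6600]  P^-=[0.3500]  H_jac=[5.3200]  S=[10.2258]  K=[0.1821]  nu=[-9.5956]  x^+=[0.9128]  P^+=[0.0110]
step 2: x^-=[0.9128]  P^-=[0.0910]  H_jac=[1.8255]  S=[0.6231]  K=[0.2665]  nu=[2.0069]  x^+=[1.4475]  P^+=[0.0467]
step 3: x^-=[1.4475]  P^-=[0.1267]  H_jac=[2.8950]  S=[1.3820]  K=[0.2654]  nu=[-0.9053]  x^+=[1.2072]  P^+=[0.0293]

x_post = [1.2072]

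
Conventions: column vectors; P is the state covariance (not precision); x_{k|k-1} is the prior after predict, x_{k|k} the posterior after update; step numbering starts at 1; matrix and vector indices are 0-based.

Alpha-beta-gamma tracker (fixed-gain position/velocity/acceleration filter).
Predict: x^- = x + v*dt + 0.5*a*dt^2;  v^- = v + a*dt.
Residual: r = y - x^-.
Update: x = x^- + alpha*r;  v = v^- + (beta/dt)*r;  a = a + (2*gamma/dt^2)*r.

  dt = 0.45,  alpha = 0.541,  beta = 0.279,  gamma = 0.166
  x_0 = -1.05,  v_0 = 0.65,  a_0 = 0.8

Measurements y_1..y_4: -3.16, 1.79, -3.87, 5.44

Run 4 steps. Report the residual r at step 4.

step 1: x_pred=-0.6765  r=-2.4835  x^+=-2.0201  v^+=-0.5298  a^+=-3.2717
step 2: x_pred=-2.5897  r=4.3797  x^+=-0.2203  v^+=0.7134  a^+=3.9089
step 3: x_pred=0.4965  r=-4.3665  x^+=-1.8658  v^+=-0.2348  a^+=-3.2500
step 4: x_pred=-2.3005  r=7.7405  x^+=1.8871  v^+=3.1018  a^+=9.4406

resid = 7.7405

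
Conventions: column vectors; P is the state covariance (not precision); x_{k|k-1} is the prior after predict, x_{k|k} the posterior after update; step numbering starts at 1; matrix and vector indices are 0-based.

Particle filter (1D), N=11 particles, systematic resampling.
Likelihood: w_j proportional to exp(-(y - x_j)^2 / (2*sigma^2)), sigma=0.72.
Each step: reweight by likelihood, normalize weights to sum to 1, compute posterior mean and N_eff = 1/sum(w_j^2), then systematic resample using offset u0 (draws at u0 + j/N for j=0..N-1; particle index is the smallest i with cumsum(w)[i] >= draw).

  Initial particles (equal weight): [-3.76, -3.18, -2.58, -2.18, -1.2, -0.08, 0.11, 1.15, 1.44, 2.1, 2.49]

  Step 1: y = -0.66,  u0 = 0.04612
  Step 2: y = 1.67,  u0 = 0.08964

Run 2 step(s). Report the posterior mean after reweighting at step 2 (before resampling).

step 1: w=[0.0000, 0.0010, 0.0128, 0.0481, 0.3373, 0.3230, 0.2522, 0.0190, 0.0064, 0.0003, 0.0000]  mean=-0.5123  Neff=3.5142  idx=[3, 4, 4, 4, 5, 5, 5, 5, 6, 6, 6]
step 2: w=[0.0000, 0.0007, 0.0007, 0.0007, 0.1050, 0.1050, 0.1050, 0.1050, 0.1926, 0.1926, 0.1926]  mean=0.0274  Neff=6.4350  idx=[4, 5, 6, 7, 8, 8, 9, 9, 10, 10, 10]

post_mean = 0.0274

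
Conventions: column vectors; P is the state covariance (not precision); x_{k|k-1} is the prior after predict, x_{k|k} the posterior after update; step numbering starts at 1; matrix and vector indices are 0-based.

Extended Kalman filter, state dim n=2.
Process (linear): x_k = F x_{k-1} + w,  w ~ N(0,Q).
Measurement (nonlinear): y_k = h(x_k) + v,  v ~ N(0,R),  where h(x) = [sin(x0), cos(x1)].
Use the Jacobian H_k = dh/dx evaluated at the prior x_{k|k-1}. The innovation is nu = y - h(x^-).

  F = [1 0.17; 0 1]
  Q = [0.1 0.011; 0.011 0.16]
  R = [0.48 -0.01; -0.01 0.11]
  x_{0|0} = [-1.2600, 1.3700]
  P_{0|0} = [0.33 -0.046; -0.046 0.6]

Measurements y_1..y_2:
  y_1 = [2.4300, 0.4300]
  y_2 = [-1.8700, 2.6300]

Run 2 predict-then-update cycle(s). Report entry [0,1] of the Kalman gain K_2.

K[0,1] = -0.0445

step 1: x^-=[-1.0271, 1.3700]  P^-=[0.4317 0.0670; 0.0670 0.7600]  H_jac=[0.5173 0.0000; 0.0000 -0.9799]  S=[0.5955 -0.0440; -0.0440 0.8398]  K=[0.3707 -0.0588; -0.0073 -0.8872]  nu=[3.2858, 0.2306]  x^+=[0.1773, 1.1415]  P^+=[0.3451 0.0104; 0.0104 0.0995]
step 2: x^-=[0.3713, 1.1415]  P^-=[0.4515 0.0383; 0.0383 0.2595]  H_jac=[0.9319 0.0000; 0.0000 -0.9093]  S=[0.8720 -0.0425; -0.0425 0.3246]  K=[0.4803 -0.0445; 0.0056 -0.7263]  nu=[-2.2328, 2.2137]  x^+=[-0.7995, -0.4789]  P^+=[0.2479 0.0107; 0.0107 0.0879]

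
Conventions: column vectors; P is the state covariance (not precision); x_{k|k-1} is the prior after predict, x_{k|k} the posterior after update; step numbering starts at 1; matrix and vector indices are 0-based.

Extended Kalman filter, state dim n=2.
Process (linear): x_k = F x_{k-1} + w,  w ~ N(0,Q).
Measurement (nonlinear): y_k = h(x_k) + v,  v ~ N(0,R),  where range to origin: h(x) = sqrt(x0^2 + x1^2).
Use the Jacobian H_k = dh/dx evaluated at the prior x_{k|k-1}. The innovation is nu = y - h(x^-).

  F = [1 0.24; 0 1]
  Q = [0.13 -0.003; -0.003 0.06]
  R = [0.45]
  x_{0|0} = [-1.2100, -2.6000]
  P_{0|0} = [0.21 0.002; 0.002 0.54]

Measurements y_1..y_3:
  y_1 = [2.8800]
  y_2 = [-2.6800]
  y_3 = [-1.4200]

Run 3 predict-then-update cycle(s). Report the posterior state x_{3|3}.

x_post = [0.2654, 0.2237]

step 1: x^-=[-1.8340, -2.6000]  P^-=[0.3721 0.1286; 0.1286 0.6000]  H_jac=[-0.5764 -0.8172]  S=[1.0954]  K=[-0.2917; -0.5153]  nu=[-0.3018]  x^+=[-1.7460, -2.4445]  P^+=[0.2788 -0.0361; -0.0361 0.3092]
step 2: x^-=[-2.3327, -2.4445]  P^-=[0.4094 0.0352; 0.0352 0.3692]  H_jac=[-0.6904 -0.7235]  S=[0.8734]  K=[-0.3527; -0.3336]  nu=[-6.0589]  x^+=[-0.1959, -0.4234]  P^+=[0.3007 -0.0676; -0.0676 0.2720]
step 3: x^-=[-0.2975, -0.4234]  P^-=[0.4139 -0.0053; -0.0053 0.3320]  H_jac=[-0.5749 -0.8182]  S=[0.8041]  K=[-0.2905; -0.3340]  nu=[-1.9375]  x^+=[0.2654, 0.2237]  P^+=[0.3461 -0.0834; -0.0834 0.2423]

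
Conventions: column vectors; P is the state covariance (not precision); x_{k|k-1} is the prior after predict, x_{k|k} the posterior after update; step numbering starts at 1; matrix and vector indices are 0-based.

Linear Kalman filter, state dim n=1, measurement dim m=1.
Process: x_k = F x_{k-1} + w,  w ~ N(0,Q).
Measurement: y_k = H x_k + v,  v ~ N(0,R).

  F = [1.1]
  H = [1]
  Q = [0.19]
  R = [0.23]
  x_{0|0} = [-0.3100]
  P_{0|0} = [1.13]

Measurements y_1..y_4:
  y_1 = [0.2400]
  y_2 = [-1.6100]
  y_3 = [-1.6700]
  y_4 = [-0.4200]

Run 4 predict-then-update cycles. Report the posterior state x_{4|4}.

x_post = [-0.8753]

step 1: x^-=[-0.3410]  P^-=[1.5573]  S=[1.7873]  K=[0.8713]  nu=[0.5810]  x^+=[0.1652]  P^+=[0.2004]
step 2: x^-=[0.1818]  P^-=[0.4325]  S=[0.6625]  K=[0.6528]  nu=[-1.7918]  x^+=[-0.9879]  P^+=[0.1501]
step 3: x^-=[-1.0867]  P^-=[0.3717]  S=[0.6017]  K=[0.6177]  nu=[-0.5833]  x^+=[-1.4470]  P^+=[0.1421]
step 4: x^-=[-1.5917]  P^-=[0.3619]  S=[0.5919]  K=[0.6114]  nu=[1.1717]  x^+=[-0.8753]  P^+=[0.1406]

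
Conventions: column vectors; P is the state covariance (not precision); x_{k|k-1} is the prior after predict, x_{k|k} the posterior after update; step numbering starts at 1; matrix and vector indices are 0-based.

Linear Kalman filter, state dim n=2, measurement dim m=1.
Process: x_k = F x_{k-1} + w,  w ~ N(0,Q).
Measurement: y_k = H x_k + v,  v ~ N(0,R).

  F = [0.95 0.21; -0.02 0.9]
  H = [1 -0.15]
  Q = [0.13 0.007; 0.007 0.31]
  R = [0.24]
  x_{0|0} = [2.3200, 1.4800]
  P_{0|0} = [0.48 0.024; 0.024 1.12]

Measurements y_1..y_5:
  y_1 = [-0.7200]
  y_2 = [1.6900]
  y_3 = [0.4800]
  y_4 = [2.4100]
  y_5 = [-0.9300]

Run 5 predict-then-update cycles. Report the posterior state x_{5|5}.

x_post = [0.2392, -0.1310]

step 1: x^-=[2.5148, 1.2856]  P^-=[0.6222 0.2300; 0.2300 1.2165]  S=[0.8205]  K=[0.7162; 0.0579]  nu=[-3.0420]  x^+=[0.3362, 1.1095]  P^+=[0.2013 0.1960; 0.1960 1.2138]
step 2: x^-=[0.5524, 0.9918]  P^-=[0.4434 0.3993; 0.3993 1.2862]  S=[0.5925]  K=[0.6472; 0.3483]  nu=[1.2864]  x^+=[1.3849, 1.4399]  P^+=[0.1952 0.2657; 0.2657 1.2143]
step 3: x^-=[1.6181, 1.2682]  P^-=[0.4657 0.4589; 0.4589 1.2841]  S=[0.5970]  K=[0.6649; 0.4460]  nu=[-0.9478]  x^+=[0.9879, 0.8454]  P^+=[0.2018 0.2818; 0.2818 1.1653]
step 4: x^-=[1.1160, 0.7411]  P^-=[0.4760 0.4632; 0.4632 1.2439]  S=[0.6050]  K=[0.6719; 0.4572]  nu=[1.4052]  x^+=[2.0602, 1.3836]  P^+=[0.2029 0.2773; 0.2773 1.1174]
step 5: x^-=[2.2477, 1.2040]  P^-=[0.4730 0.4503; 0.4503 1.2052]  S=[0.6050]  K=[0.6702; 0.4454]  nu=[-2.9971]  x^+=[0.2392, -0.1310]  P^+=[0.2013 0.2697; 0.2697 1.0851]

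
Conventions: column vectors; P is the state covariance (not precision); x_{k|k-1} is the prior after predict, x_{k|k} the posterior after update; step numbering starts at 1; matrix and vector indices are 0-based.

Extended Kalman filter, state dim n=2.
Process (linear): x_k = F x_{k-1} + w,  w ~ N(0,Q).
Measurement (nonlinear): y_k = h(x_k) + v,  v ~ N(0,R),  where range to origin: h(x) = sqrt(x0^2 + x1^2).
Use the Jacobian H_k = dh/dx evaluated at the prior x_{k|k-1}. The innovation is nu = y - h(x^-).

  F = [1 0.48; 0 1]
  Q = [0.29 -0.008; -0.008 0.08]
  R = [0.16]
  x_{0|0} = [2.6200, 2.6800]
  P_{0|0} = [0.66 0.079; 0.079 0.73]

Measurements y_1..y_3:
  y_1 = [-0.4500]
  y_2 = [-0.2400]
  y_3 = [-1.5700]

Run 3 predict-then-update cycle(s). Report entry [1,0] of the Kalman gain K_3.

step 1: x^-=[3.9064, 2.6800]  P^-=[1.1940 0.4214; 0.4214 0.8100]  H_jac=[0.8246 0.5657]  S=[1.6243]  K=[0.7529; 0.4960]  nu=[-5.1873]  x^+=[0.0006, 0.1069]  P^+=[0.2732 -0.1853; -0.1853 0.4103]
step 2: x^-=[0.0519, 0.1069]  P^-=[0.4799 0.0037; 0.0037 0.4903]  H_jac=[0.4371 0.8994]  S=[0.6512]  K=[0.3272; 0.6797]  nu=[-0.3588]  x^+=[-0.0655, -0.1370]  P^+=[0.4102 -0.1411; -0.1411 0.1895]
step 3: x^-=[-0.1312, -0.1370]  P^-=[0.6083 -0.0582; -0.0582 0.2695]  H_jac=[-0.6917 -0.7222]  S=[0.5335]  K=[-0.7100; -0.2894]  nu=[-1.7597]  x^+=[1.1182, 0.3722]  P^+=[0.3394 -0.1678; -0.1678 0.2248]

K[1,0] = -0.2894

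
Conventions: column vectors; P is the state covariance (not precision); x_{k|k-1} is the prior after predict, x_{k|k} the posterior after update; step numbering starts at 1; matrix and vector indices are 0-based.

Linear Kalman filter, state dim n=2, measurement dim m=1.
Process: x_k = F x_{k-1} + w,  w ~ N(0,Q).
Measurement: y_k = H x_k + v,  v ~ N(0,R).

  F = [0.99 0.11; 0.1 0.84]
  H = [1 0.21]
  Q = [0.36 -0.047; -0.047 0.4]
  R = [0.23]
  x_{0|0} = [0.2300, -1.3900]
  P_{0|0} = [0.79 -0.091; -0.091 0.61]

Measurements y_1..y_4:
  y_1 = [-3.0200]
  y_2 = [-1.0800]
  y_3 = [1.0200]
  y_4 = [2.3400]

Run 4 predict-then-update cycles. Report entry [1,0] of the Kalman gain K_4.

K[1,0] = 0.1954

step 1: x^-=[0.0748, -1.1446]  P^-=[1.1218 0.0109; 0.0109 0.8230]  S=[1.3927]  K=[0.8072; 0.1319]  nu=[-2.8544]  x^+=[-2.2292, -1.5212]  P^+=[0.2145 -0.1374; -0.1374 0.7988]
step 2: x^-=[-2.3742, -1.5007]  P^-=[0.5500 -0.0677; -0.0677 0.9427]  S=[0.7931]  K=[0.6755; 0.1642]  nu=[1.6093]  x^+=[-1.2871, -1.2364]  P^+=[0.1881 -0.1557; -0.1557 0.9213]
step 3: x^-=[-1.4102, -1.1673]  P^-=[0.5216 -0.0745; -0.0745 1.0258]  S=[0.7655]  K=[0.6609; 0.1841]  nu=[2.6753]  x^+=[0.3579, -0.6747]  P^+=[0.1872 -0.1676; -0.1676 0.9998]
step 4: x^-=[0.2801, -0.5309]  P^-=[0.5191 -0.0773; -0.0773 1.0792]  S=[0.7642]  K=[0.6580; 0.1954]  nu=[2.1714]  x^+=[1.7089, -0.1067]  P^+=[0.1882 -0.1756; -0.1756 1.0500]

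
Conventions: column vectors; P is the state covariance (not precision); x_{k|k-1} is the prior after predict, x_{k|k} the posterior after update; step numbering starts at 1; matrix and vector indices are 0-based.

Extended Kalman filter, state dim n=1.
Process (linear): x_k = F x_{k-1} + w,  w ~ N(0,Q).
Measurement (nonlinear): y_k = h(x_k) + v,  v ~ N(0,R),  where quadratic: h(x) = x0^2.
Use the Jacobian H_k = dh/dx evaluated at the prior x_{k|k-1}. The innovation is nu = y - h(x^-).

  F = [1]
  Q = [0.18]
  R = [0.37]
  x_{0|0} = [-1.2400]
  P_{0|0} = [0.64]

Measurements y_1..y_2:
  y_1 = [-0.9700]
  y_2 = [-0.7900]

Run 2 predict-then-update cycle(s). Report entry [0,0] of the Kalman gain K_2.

step 1: x^-=[-1.2400]  P^-=[0.8200]  H_jac=[-2.4800]  S=[5.4133]  K=[-0.3757]  nu=[-2.5076]  x^+=[-0.2980]  P^+=[0.0560]
step 2: x^-=[-0.2980]  P^-=[0.2360]  H_jac=[-0.5960]  S=[0.4538]  K=[-0.3100]  nu=[-0.8788]  x^+=[-0.0256]  P^+=[0.1924]

K[0,0] = -0.3100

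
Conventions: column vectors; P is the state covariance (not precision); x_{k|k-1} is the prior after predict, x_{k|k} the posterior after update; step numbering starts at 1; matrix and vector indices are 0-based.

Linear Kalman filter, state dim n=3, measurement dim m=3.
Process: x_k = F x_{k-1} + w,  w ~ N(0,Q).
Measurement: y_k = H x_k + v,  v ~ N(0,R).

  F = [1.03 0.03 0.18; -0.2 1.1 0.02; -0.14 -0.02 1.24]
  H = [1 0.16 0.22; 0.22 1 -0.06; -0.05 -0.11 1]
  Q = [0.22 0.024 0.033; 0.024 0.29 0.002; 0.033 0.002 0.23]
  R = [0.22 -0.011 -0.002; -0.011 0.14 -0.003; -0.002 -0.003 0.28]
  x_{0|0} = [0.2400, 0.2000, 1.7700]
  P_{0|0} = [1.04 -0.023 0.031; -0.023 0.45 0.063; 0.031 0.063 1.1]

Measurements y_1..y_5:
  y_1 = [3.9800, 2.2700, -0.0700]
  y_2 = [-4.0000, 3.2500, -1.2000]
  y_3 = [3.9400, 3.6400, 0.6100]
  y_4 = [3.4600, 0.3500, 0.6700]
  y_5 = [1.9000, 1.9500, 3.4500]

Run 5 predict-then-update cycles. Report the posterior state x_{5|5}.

x_post = [1.8024, 1.3516, 2.4949]

step 1: x^-=[0.5718, 0.2074, 2.1572]  P^-=[1.3701 -0.1853 0.1698; -0.1853 0.8892 0.1301; 0.1698 0.1301 1.9279]  S=[1.7308 0.2408 0.5454; 0.2408 1.0008 -0.0490; 0.5454 -0.0490 2.1745]  K=[0.8627 -0.1097 -0.1629; -0.1555 0.8812 0.0780; 0.0738 0.0760 0.8593]  nu=[2.9004, 2.0662, -2.1758]  x^+=[3.2017, 1.4074, 0.6586]  P^+=[0.2129 -0.0739 -0.0445; -0.0739 0.1430 0.0315; -0.0445 0.0315 0.2415]
step 2: x^-=[3.4586, 0.9210, 0.3403]  P^-=[0.4331 -0.0906 0.0033; -0.0906 0.5059 0.0760; 0.0033 0.0760 0.6190]  S=[0.6739 0.0792 0.1279; 0.0792 0.6200 -0.0165; 0.1279 -0.0165 0.8882]  K=[0.6515 -0.0788 -0.1047; -0.0930 0.7898 0.0562; 0.0884 0.0707 0.6759]  nu=[-7.6808, 1.5886, -1.2660]  x^+=[-1.5379, 2.8191, -1.0825]  P^+=[0.1594 -0.0547 -0.0284; -0.0547 0.1249 0.0246; -0.0284 0.0246 0.1902]
step 3: x^-=[-1.6943, 3.3869, -1.1834]  P^-=[0.3817 -0.0603 0.0190; -0.0603 0.4730 0.0572; 0.0190 0.0572 0.5339]  S=[0.6327 0.0910 0.1217; 0.0910 0.5995 -0.0249; 0.1217 -0.0249 0.8054]  K=[0.6201 -0.0602 -0.0875; -0.0760 0.7746 0.0457; 0.0981 0.0608 0.6410]  nu=[5.3527, 0.5548, 2.0813]  x^+=[1.4095, 3.5050, 0.7092]  P^+=[0.1503 -0.0495 -0.0235; -0.0495 0.1213 0.0215; -0.0235 0.0215 0.1803]
step 4: x^-=[1.6846, 3.5877, 0.6120]  P^-=[0.3739 -0.0534 0.0240; -0.0534 0.4658 0.0506; 0.0240 0.0506 0.5170]  S=[0.6279 0.0940 0.1218; 0.0940 0.5955 -0.0291; 0.1218 -0.0291 0.7894]  K=[0.6146 -0.0551 -0.0826; -0.0723 0.7708 0.0422; 0.1011 0.0567 0.6328]  nu=[1.0667, -3.5716, 0.5369]  x^+=[2.4926, 0.7804, 0.8569]  P^+=[0.1486 -0.0482 -0.0221; -0.0482 0.1204 0.0205; -0.0221 0.0205 0.1780]
step 5: x^-=[2.7450, 0.3771, 0.6980]  P^-=[0.3725 -0.0519 0.0255; -0.0519 0.4640 0.0486; 0.0255 0.0486 0.5130]  S=[0.6272 0.0946 0.1220; 0.0946 0.5945 -0.0305; 0.1220 -0.0305 0.7857]  K=[0.6135 -0.0539 -0.0814; -0.0715 0.7698 0.0411; 0.1019 0.0555 0.6308]  nu=[-1.0589, 1.0109, 2.9308]  x^+=[1.8024, 1.3516, 2.4949]  P^+=[0.1482 -0.0479 -0.0217; -0.0479 0.1202 0.0202; -0.0217 0.0202 0.1774]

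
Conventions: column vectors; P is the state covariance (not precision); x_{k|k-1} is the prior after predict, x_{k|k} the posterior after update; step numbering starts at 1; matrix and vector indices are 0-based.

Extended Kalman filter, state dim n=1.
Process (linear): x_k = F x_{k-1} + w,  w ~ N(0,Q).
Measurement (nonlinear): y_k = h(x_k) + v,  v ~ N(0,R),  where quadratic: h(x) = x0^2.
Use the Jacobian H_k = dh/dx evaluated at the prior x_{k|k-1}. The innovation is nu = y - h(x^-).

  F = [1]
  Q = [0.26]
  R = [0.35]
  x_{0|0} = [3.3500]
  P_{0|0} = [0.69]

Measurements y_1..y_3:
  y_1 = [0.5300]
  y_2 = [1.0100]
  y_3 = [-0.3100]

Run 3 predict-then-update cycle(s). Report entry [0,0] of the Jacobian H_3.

step 1: x^-=[3.3500]  P^-=[0.9500]  H_jac=[6.7000]  S=[42.9955]  K=[0.1480]  nu=[-10.6925]  x^+=[1.7671]  P^+=[0.0077]
step 2: x^-=[1.7671]  P^-=[0.2677]  H_jac=[3.5342]  S=[3.6941]  K=[0.2561]  nu=[-2.1126]  x^+=[1.2260]  P^+=[0.0254]
step 3: x^-=[1.2260]  P^-=[0.2854]  H_jac=[2.4519]  S=[2.0656]  K=[0.3387]  nu=[-1.8130]  x^+=[0.6118]  P^+=[0.0484]

H_jac[0,0] = 2.4519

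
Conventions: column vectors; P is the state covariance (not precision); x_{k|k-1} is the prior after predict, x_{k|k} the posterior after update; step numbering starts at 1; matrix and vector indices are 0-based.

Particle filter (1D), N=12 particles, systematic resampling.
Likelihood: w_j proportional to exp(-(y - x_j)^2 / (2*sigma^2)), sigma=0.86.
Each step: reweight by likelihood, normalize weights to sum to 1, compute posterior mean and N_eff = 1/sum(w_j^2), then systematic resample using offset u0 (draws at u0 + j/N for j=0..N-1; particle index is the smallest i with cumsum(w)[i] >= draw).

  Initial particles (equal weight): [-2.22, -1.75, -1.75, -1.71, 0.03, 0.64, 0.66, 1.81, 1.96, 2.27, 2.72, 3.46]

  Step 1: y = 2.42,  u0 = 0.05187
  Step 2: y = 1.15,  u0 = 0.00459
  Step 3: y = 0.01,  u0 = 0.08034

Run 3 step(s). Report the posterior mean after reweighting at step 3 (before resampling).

post_mean = 1.0593

step 1: w=[0.0000, 0.0000, 0.0000, 0.0000, 0.0049, 0.0272, 0.0286, 0.1803, 0.2009, 0.2283, 0.2182, 0.1116]  mean=2.2544  Neff=5.3575  idx=[6, 7, 7, 8, 8, 9, 9, 9, 10, 10, 10, 11]
step 2: w=[0.1545, 0.1354, 0.1354, 0.1166, 0.1166, 0.0778, 0.0778, 0.0778, 0.0343, 0.0343, 0.0343, 0.0049]  mean=1.8766  Neff=9.1344  idx=[0, 0, 1, 1, 2, 2, 3, 4, 5, 6, 7, 8]
step 3: w=[0.3408, 0.3408, 0.0507, 0.0507, 0.0507, 0.0507, 0.0347, 0.0347, 0.0144, 0.0144, 0.0144, 0.0032]  mean=1.0593  Neff=4.0723  idx=[0, 0, 0, 0, 1, 1, 1, 1, 3, 4, 6, 11]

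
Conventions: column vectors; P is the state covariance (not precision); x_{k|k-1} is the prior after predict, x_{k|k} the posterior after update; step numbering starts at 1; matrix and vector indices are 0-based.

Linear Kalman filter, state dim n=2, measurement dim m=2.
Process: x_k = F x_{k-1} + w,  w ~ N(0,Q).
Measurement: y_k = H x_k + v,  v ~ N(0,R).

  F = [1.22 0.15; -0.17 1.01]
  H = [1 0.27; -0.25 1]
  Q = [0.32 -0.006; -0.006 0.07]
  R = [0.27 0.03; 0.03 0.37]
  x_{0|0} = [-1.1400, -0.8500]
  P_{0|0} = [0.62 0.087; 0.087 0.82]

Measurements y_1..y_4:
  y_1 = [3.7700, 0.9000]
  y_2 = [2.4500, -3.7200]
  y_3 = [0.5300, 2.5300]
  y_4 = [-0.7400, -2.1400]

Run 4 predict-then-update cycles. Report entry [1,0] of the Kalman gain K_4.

step 1: x^-=[-1.5183, -0.6647]  P^-=[1.2931 0.0946; 0.0946 0.8945]  S=[1.6794 0.0365; 0.0365 1.2980]  K=[0.7895 -0.1983; 0.1857 0.6657]  nu=[5.4678, 1.1851]  x^+=[2.5634, 1.1396]  P^+=[0.2067 0.0020; 0.0020 0.2524]
step 2: x^-=[3.2983, 0.7152]  P^-=[0.6340 -0.0083; -0.0083 0.3327]  S=[0.9238 -0.0464; -0.0464 0.7465]  K=[0.6748 -0.1815; 0.1112 0.4554]  nu=[-1.0414, -3.6106]  x^+=[3.2508, -1.0449]  P^+=[0.1774 -0.0025; -0.0025 0.1712]
step 3: x^-=[3.8093, -1.6080]  P^-=[0.5870 -0.0199; -0.0199 0.2506]  S=[0.8645 -0.0677; -0.0677 0.6673]  K=[0.6585 -0.1830; 0.0859 0.3918]  nu=[-2.8451, 5.0903]  x^+=[1.0043, 0.1420]  P^+=[0.1735 -0.0046; -0.0046 0.1464]
step 4: x^-=[1.2465, -0.0273]  P^-=[0.5799 -0.0253; -0.0253 0.2259]  S=[0.8527 -0.0776; -0.0776 0.6448]  K=[0.6552 -0.1853; 0.0754 0.3693]  nu=[-1.9791, -1.8011]  x^+=[0.2835, -0.8417]  P^+=[0.1729 -0.0057; -0.0057 0.1375]

K[1,0] = 0.0754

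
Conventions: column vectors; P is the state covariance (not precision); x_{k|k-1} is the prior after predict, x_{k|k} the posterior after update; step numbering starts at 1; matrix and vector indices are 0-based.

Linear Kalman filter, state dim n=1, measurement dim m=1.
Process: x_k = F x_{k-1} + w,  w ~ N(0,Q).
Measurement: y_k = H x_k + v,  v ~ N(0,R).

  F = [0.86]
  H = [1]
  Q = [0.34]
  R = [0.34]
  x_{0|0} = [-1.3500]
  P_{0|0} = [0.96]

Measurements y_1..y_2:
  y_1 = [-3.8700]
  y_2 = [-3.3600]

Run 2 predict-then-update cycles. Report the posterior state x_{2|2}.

step 1: x^-=[-1.1610]  P^-=[1.0500]  S=[1.3900]  K=[0.7554]  nu=[-2.7090]  x^+=[-3.2074]  P^+=[0.2568]
step 2: x^-=[-2.7583]  P^-=[0.5300]  S=[0.8700]  K=[0.6092]  nu=[-0.6017]  x^+=[-3.1249]  P^+=[0.2071]

x_post = [-3.1249]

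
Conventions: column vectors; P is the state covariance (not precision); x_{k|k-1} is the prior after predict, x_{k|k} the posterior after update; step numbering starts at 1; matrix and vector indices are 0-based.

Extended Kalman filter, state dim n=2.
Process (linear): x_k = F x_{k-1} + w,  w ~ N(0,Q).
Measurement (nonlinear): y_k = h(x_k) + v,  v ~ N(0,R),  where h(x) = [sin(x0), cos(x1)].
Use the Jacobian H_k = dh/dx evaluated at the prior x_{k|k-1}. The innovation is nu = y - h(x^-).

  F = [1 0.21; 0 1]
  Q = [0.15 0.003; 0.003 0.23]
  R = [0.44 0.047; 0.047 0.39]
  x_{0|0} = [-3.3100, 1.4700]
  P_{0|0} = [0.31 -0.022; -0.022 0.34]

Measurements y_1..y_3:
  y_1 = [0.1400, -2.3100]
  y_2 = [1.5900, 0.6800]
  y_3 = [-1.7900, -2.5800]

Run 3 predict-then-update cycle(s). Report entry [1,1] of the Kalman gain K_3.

step 1: x^-=[-3.0013, 1.4700]  P^-=[0.4658 0.0524; 0.0524 0.5700]  H_jac=[-0.9902 0.0000; 0.0000 -0.9949]  S=[0.8966 0.0986; 0.0986 0.9542]  K=[-0.5142 -0.0015; 0.0076 -0.5951]  nu=[0.2798, -2.4106]  x^+=[-3.1416, 2.9067]  P^+=[0.2286 0.0249; 0.0249 0.2329]
step 2: x^-=[-2.5312, 2.9067]  P^-=[0.3993 0.0768; 0.0768 0.4629]  H_jac=[-0.8194 0.0000; 0.0000 -0.2328]  S=[0.7081 0.0616; 0.0616 0.4151]  K=[-0.4643 0.0259; -0.0671 -0.2496]  nu=[2.1632, 1.6525]  x^+=[-3.4928, 2.3490]  P^+=[0.2478 0.0504; 0.0504 0.4318]
step 3: x^-=[-2.9995, 2.3490]  P^-=[0.4380 0.1440; 0.1440 0.6618]  H_jac=[-0.9899 0.0000; 0.0000 -0.7122]  S=[0.8692 0.1486; 0.1486 0.7257]  K=[-0.4919 -0.0407; -0.0550 -0.6382]  nu=[-1.6484, -1.8780]  x^+=[-2.1123, 3.6382]  P^+=[0.2206 0.0547; 0.0547 0.3531]

K[1,1] = -0.6382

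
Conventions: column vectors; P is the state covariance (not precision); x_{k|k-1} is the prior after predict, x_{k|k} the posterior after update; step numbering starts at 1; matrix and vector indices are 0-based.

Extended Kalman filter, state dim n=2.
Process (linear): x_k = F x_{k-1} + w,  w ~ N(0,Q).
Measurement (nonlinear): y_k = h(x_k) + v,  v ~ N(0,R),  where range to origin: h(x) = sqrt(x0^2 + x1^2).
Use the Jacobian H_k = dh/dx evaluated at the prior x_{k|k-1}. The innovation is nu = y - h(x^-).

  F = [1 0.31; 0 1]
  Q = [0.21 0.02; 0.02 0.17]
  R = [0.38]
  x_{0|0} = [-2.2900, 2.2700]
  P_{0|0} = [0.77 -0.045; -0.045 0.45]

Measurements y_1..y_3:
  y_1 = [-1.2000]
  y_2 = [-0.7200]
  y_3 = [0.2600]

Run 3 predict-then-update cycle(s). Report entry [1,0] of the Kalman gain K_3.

K[1,0] = -0.1264

step 1: x^-=[-1.5863, 2.2700]  P^-=[0.9953 0.1145; 0.1145 0.6200]  H_jac=[-0.5728 0.8197]  S=[1.0156]  K=[-0.4690; 0.4358]  nu=[-3.9693]  x^+=[0.2751, 0.5401]  P^+=[0.7720 0.3221; 0.3221 0.4271]
step 2: x^-=[0.4426, 0.5401]  P^-=[1.2227 0.4745; 0.4745 0.5971]  H_jac=[0.6338 0.7735]  S=[1.6936]  K=[0.6743; 0.4503]  nu=[-1.4183]  x^+=[-0.5137, -0.0985]  P^+=[0.4527 -0.0397; -0.0397 0.2537]
step 3: x^-=[-0.5443, -0.0985]  P^-=[0.6625 0.0589; 0.0589 0.4237]  H_jac=[-0.9840 -0.1780]  S=[1.0556]  K=[-0.6275; -0.1264]  nu=[-0.2931]  x^+=[-0.3603, -0.0614]  P^+=[0.2468 -0.0248; -0.0248 0.4069]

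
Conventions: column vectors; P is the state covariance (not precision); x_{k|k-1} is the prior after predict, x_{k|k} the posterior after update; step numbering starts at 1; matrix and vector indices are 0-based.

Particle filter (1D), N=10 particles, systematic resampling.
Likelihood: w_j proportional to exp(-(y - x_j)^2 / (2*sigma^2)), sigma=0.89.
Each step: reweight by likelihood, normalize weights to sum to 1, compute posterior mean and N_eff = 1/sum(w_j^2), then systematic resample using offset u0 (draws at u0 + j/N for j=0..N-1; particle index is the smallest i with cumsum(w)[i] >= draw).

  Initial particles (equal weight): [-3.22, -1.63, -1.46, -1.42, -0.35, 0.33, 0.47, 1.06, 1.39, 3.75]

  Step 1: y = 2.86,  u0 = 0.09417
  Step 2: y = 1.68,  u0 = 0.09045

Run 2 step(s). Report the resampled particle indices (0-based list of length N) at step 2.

resampled_idx = [0, 0, 1, 1, 2, 2, 3, 3, 3, 9]

step 1: w=[0.0000, 0.0000, 0.0000, 0.0000, 0.0014, 0.0169, 0.0262, 0.1246, 0.2463, 0.5844]  mean=2.6835  Neff=2.3880  idx=[7, 8, 8, 8, 9, 9, 9, 9, 9, 9]
step 2: w=[0.1946, 0.2353, 0.2353, 0.2353, 0.0166, 0.0166, 0.0166, 0.0166, 0.0166, 0.0166]  mean=1.5607  Neff=4.8641  idx=[0, 0, 1, 1, 2, 2, 3, 3, 3, 9]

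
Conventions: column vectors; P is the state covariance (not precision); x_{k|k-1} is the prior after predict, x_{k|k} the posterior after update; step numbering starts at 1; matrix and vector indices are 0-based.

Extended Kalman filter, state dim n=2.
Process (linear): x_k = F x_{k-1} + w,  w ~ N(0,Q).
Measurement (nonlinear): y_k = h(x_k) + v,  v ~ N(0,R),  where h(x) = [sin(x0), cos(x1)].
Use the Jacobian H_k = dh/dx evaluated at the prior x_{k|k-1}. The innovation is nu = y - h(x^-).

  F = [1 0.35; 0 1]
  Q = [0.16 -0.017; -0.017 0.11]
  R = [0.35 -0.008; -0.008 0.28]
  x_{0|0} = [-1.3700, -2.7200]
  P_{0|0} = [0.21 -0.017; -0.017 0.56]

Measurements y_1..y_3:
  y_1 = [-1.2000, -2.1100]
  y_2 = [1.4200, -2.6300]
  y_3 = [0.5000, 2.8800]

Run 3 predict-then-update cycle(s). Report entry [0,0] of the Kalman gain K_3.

K[0,0] = 0.2833

step 1: x^-=[-2.3220, -2.7200]  P^-=[0.4267 0.1620; 0.1620 0.6700]  H_jac=[-0.6825 0.0000; 0.0000 0.4092]  S=[0.5488 -0.0532; -0.0532 0.3922]  K=[-0.5212 0.0983; -0.1354 0.6807]  nu=[-0.4691, -1.1976]  x^+=[-2.1952, -3.4716]  P^+=[0.2684 0.0774; 0.0774 0.4684]
step 2: x^-=[-3.4103, -3.4716]  P^-=[0.5400 0.2244; 0.2244 0.5784]  H_jac=[-0.9641 0.0000; 0.0000 -0.3241]  S=[0.8519 0.0621; 0.0621 0.3407]  K=[-0.6036 -0.1034; -0.2167 -0.5106]  nu=[1.1545, -1.6840]  x^+=[-3.9330, -2.8620]  P^+=[0.2182 0.0744; 0.0744 0.4358]
step 3: x^-=[-4.9347, -2.8620]  P^-=[0.4837 0.2100; 0.2100 0.5458]  H_jac=[0.2205 0.0000; 0.0000 0.2760]  S=[0.3735 0.0048; 0.0048 0.3216]  K=[0.2833 0.1760; 0.1180 0.4667]  nu=[-0.4754, 3.8412]  x^+=[-4.3933, -1.1254]  P^+=[0.4433 0.1703; 0.1703 0.4700]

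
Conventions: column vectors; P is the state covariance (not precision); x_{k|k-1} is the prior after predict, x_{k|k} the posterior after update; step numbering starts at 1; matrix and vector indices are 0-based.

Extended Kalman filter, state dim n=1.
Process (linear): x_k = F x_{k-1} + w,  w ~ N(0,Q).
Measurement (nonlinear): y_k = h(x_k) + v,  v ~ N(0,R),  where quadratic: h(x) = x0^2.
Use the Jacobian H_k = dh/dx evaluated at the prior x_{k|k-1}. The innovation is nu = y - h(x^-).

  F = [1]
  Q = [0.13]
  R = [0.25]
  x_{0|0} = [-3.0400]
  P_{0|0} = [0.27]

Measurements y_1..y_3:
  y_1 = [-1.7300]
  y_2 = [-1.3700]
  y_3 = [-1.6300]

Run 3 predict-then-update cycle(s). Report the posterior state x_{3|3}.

step 1: x^-=[-3.0400]  P^-=[0.4000]  H_jac=[-6.0800]  S=[15.0366]  K=[-0.1617]  nu=[-10.9716]  x^+=[-1.2655]  P^+=[0.0067]
step 2: x^-=[-1.2655]  P^-=[0.1367]  H_jac=[-2.5309]  S=[1.1253]  K=[-0.3073]  nu=[-2.9714]  x^+=[-0.3522]  P^+=[0.0304]
step 3: x^-=[-0.3522]  P^-=[0.1604]  H_jac=[-0.7045]  S=[0.3296]  K=[-0.3428]  nu=[-1.7541]  x^+=[0.2490]  P^+=[0.1216]

x_post = [0.2490]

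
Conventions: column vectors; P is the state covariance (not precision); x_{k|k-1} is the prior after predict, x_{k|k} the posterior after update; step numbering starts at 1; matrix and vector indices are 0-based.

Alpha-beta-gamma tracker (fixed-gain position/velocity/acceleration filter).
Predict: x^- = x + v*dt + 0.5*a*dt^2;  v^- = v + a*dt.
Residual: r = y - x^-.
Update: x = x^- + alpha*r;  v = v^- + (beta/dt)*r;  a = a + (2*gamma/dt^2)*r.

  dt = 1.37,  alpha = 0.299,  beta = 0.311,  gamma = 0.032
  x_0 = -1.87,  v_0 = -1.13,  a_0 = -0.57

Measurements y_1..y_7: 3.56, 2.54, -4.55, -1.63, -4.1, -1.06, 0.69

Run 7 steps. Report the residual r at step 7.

step 1: x_pred=-3.9530  r=7.5130  x^+=-1.7066  v^+=-0.2054  a^+=-0.3138
step 2: x_pred=-2.2825  r=4.8225  x^+=-0.8406  v^+=0.4594  a^+=-0.1494
step 3: x_pred=-0.3513  r=-4.1987  x^+=-1.6067  v^+=-0.6983  a^+=-0.2925
step 4: x_pred=-2.8380  r=1.2080  x^+=-2.4768  v^+=-0.8249  a^+=-0.2514
step 5: x_pred=-3.8428  r=-0.2572  x^+=-3.9197  v^+=-1.2276  a^+=-0.2601
step 6: x_pred=-5.8457  r=4.7857  x^+=-4.4148  v^+=-0.4976  a^+=-0.0969
step 7: x_pred=-5.1875  r=5.8775  x^+=-3.4301  v^+=0.7038  a^+=0.1035

resid = 5.8775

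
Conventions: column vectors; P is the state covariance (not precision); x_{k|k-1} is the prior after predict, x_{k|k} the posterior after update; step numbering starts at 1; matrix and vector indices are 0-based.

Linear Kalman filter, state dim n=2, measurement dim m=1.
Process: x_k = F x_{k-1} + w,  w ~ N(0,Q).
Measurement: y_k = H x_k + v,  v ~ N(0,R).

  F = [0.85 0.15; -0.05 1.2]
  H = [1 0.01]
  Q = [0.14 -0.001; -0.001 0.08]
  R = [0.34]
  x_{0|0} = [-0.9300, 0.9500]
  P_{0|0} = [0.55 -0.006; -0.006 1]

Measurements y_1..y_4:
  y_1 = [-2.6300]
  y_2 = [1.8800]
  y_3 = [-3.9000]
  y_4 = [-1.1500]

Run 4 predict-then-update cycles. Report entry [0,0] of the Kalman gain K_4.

step 1: x^-=[-0.6480, 1.1865]  P^-=[0.5583 0.1495; 0.1495 1.5221]  S=[0.9015]  K=[0.6210; 0.1828]  nu=[-1.9939]  x^+=[-1.8862, 0.8221]  P^+=[0.2107 0.0472; 0.0472 1.4920]
step 2: x^-=[-1.4800, 1.0808]  P^-=[0.3378 0.3064; 0.3064 2.2233]  S=[0.6842]  K=[0.4982; 0.4804]  nu=[3.3492]  x^+=[0.1887, 2.6896]  P^+=[0.1680 0.1427; 0.1427 2.0654]
step 3: x^-=[0.5639, 3.2181]  P^-=[0.3442 0.5081; 0.5081 3.0375]  S=[0.6947]  K=[0.5028; 0.7751]  nu=[-4.4960]  x^+=[-1.6968, -0.2669]  P^+=[0.1686 0.2373; 0.2373 2.6202]
step 4: x^-=[-1.4823, -0.2355]  P^-=[0.3813 0.7038; 0.7038 3.8250]  S=[0.7357]  K=[0.5278; 1.0085]  nu=[0.3347]  x^+=[-1.3057, 0.1021]  P^+=[0.1763 0.3121; 0.3121 3.0766]

K[0,0] = 0.5278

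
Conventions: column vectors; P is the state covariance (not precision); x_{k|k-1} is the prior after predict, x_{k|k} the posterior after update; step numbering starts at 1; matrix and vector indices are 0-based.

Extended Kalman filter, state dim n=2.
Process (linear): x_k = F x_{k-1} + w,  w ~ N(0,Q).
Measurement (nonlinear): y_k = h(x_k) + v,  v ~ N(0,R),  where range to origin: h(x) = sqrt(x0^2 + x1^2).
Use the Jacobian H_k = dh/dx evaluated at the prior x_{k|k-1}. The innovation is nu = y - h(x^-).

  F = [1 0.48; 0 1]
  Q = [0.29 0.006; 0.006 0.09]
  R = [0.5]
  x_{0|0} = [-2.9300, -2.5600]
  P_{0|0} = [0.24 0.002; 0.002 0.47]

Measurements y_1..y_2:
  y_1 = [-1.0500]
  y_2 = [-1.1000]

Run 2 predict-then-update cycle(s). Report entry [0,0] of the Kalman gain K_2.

step 1: x^-=[-4.1588, -2.5600]  P^-=[0.6402 0.2336; 0.2336 0.5600]  H_jac=[-0.8516 -0.5242]  S=[1.3267]  K=[-0.5032; -0.3712]  nu=[-5.9336]  x^+=[-1.1729, -0.3574]  P^+=[0.3042 -0.0142; -0.0142 0.3772]
step 2: x^-=[-1.3444, -0.3574]  P^-=[0.6675 0.1728; 0.1728 0.4672]  H_jac=[-0.9664 -0.2569]  S=[1.2401]  K=[-0.5560; -0.2315]  nu=[-2.4911]  x^+=[0.0406, 0.2192]  P^+=[0.2841 0.0132; 0.0132 0.4007]

K[0,0] = -0.5560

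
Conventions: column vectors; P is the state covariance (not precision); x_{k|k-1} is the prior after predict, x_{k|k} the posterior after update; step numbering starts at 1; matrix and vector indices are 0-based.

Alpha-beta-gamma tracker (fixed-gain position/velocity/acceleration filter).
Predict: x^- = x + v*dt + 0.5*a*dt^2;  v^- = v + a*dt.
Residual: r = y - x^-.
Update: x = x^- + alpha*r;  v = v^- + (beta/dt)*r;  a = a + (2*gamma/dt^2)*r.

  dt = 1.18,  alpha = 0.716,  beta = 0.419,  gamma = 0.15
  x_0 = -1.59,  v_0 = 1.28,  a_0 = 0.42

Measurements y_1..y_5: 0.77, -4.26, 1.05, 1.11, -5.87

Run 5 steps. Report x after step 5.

step 1: x_pred=0.2128  r=0.5572  x^+=0.6118  v^+=1.9735  a^+=0.5401
step 2: x_pred=3.3164  r=-7.5764  x^+=-2.1083  v^+=-0.0796  a^+=-1.0923
step 3: x_pred=-2.9627  r=4.0127  x^+=-0.0896  v^+=0.0563  a^+=-0.2278
step 4: x_pred=-0.1817  r=1.2917  x^+=0.7432  v^+=0.2462  a^+=0.0505
step 5: x_pred=1.0689  r=-6.9389  x^+=-3.8994  v^+=-2.1581  a^+=-1.4445

x_post = -3.8994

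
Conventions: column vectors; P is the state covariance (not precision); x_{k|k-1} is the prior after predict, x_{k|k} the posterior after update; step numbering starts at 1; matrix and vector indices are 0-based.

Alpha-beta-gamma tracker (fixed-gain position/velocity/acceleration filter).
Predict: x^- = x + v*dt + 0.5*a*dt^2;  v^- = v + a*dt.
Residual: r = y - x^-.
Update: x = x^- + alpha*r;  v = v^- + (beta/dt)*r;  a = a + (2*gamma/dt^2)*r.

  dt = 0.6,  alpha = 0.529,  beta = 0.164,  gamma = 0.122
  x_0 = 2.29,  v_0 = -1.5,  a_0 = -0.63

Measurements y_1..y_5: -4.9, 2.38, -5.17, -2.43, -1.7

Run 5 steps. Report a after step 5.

a_post = 5.9574

step 1: x_pred=1.2766  r=-6.1766  x^+=-1.9908  v^+=-3.5663  a^+=-4.8164
step 2: x_pred=-4.9975  r=7.3775  x^+=-1.0948  v^+=-4.4396  a^+=0.1840
step 3: x_pred=-3.7254  r=-1.4446  x^+=-4.4896  v^+=-4.7240  a^+=-0.7951
step 4: x_pred=-7.4672  r=5.0372  x^+=-4.8025  v^+=-3.8243  a^+=2.6189
step 5: x_pred=-6.6257  r=4.9257  x^+=-4.0200  v^+=-0.9066  a^+=5.9574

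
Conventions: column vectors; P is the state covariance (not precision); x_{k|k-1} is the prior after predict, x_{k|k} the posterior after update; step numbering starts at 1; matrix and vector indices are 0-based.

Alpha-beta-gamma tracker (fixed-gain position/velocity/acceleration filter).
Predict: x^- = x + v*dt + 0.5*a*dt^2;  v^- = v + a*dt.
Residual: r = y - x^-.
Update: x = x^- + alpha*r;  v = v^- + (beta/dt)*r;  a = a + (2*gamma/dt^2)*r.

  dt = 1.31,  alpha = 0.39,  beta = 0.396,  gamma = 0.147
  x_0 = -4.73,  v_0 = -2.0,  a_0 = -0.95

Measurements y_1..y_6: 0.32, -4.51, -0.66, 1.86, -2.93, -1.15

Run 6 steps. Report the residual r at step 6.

resid = -7.7167

step 1: x_pred=-8.1651  r=8.4851  x^+=-4.8559  v^+=-0.6795  a^+=0.5037
step 2: x_pred=-5.3139  r=0.8039  x^+=-5.0004  v^+=0.2233  a^+=0.6414
step 3: x_pred=-4.1575  r=3.4975  x^+=-2.7935  v^+=2.1208  a^+=1.2406
step 4: x_pred=1.0492  r=0.8108  x^+=1.3654  v^+=3.9911  a^+=1.3795
step 5: x_pred=7.7774  r=-10.7074  x^+=3.6015  v^+=2.5614  a^+=-0.4549
step 6: x_pred=6.5667  r=-7.7167  x^+=3.5572  v^+=-0.3671  a^+=-1.7769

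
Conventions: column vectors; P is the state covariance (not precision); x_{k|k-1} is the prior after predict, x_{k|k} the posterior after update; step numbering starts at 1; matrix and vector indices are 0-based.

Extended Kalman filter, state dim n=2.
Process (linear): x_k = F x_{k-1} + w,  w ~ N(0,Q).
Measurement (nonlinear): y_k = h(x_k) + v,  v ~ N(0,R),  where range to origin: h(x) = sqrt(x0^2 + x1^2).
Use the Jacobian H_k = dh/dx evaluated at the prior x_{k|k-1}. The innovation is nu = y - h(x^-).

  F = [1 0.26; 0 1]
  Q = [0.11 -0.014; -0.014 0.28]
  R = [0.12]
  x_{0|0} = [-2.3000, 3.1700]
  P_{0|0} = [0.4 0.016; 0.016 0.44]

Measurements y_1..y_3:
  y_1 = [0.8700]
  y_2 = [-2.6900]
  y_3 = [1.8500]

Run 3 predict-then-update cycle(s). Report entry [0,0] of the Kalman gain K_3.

step 1: x^-=[-1.4758, 3.1700]  P^-=[0.5481 0.1164; 0.1164 0.7200]  H_jac=[-0.4221 0.9066]  S=[0.7203]  K=[-0.1746; 0.8380]  nu=[-2.6267]  x^+=[-1.0171, 0.9689]  P^+=[0.5261 0.2218; 0.2218 0.2142]
step 2: x^-=[-0.7652, 0.9689]  P^-=[0.7659 0.2635; 0.2635 0.4942]  H_jac=[-0.6198 0.7848]  S=[0.4622]  K=[-0.5796; 0.4857]  nu=[-3.9246]  x^+=[1.5096, -0.9373]  P^+=[0.6106 0.3936; 0.3936 0.3851]
step 3: x^-=[1.2659, -0.9373]  P^-=[0.9513 0.4798; 0.4798 0.6651]  H_jac=[0.8037 -0.5950]  S=[0.5111]  K=[0.9374; -0.0200]  nu=[0.2749]  x^+=[1.5236, -0.9427]  P^+=[0.5022 0.4893; 0.4893 0.6649]

K[0,0] = 0.9374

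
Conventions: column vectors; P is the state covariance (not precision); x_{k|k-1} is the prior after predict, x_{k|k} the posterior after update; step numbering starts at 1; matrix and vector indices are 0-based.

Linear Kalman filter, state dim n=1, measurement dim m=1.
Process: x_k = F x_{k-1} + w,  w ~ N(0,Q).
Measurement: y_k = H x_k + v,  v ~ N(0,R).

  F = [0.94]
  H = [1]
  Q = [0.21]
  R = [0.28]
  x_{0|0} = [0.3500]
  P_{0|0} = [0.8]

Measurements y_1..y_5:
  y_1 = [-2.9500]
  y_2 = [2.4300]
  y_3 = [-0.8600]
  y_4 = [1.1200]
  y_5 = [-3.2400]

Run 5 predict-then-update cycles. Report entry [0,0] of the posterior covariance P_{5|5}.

step 1: x^-=[0.3290]  P^-=[0.9169]  S=[1.1969]  K=[0.7661]  nu=[-3.2790]  x^+=[-2.1829]  P^+=[0.2145]
step 2: x^-=[-2.0519]  P^-=[0.3995]  S=[0.6795]  K=[0.5879]  nu=[4.4819]  x^+=[0.5832]  P^+=[0.1646]
step 3: x^-=[0.5482]  P^-=[0.3555]  S=[0.6355]  K=[0.5594]  nu=[-1.4082]  x^+=[-0.2395]  P^+=[0.1566]
step 4: x^-=[-0.2251]  P^-=[0.3484]  S=[0.6284]  K=[0.5544]  nu=[1.3451]  x^+=[0.5206]  P^+=[0.1552]
step 5: x^-=[0.4894]  P^-=[0.3472]  S=[0.6272]  K=[0.5535]  nu=[-3.7294]  x^+=[-1.5750]  P^+=[0.1550]

P_post[0,0] = 0.1550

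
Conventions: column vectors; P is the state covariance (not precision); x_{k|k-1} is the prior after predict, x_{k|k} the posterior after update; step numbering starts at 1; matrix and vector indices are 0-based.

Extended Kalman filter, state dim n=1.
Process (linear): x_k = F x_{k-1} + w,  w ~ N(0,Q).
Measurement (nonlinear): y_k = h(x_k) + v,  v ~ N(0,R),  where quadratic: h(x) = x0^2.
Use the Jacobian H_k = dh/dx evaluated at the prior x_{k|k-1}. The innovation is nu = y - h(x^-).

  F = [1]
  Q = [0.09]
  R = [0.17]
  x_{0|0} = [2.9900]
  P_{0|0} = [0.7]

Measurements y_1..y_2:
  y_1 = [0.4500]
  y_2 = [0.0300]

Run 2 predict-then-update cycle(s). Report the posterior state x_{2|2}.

x_post = [0.9178]

step 1: x^-=[2.9900]  P^-=[0.7900]  H_jac=[5.9800]  S=[28.4207]  K=[0.1662]  nu=[-8.4901]  x^+=[1.5787]  P^+=[0.0047]
step 2: x^-=[1.5787]  P^-=[0.0947]  H_jac=[3.1575]  S=[1.1144]  K=[0.2684]  nu=[-2.4624]  x^+=[0.9178]  P^+=[0.0145]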